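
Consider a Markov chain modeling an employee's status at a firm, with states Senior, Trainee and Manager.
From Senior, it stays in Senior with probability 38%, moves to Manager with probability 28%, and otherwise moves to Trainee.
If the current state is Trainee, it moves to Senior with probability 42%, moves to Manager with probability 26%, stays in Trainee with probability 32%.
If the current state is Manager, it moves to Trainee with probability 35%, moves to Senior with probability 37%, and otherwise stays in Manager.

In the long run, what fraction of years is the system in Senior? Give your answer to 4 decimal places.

0.3907

Let the stationary distribution be π with π = πP and π_1 + π_2 + π_3 = 1.
π_1 = 0.38·π_1 + 0.42·π_2 + 0.37·π_3
π_2 = 0.34·π_1 + 0.32·π_2 + 0.35·π_3
Solving with the normalization constraint gives π = (0.3907, 0.3360, 0.2733).
So the stationary probability of Senior is 0.3907.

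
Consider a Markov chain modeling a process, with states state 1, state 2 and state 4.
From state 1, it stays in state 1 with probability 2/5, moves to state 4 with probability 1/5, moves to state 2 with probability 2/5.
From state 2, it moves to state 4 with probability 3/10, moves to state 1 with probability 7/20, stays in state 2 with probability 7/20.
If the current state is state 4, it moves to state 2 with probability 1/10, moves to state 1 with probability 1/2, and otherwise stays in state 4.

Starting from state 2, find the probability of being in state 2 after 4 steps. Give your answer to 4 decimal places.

Propagate the distribution vector 4 steps from state 2.
After 0 steps: (0.0000, 1.0000, 0.0000)
After 1 step: (0.3500, 0.3500, 0.3000)
After 2 steps: (0.4125, 0.2925, 0.2950)
After 3 steps: (0.4149, 0.2969, 0.2883)
After 4 steps: (0.4140, 0.2987, 0.2873)
P(in state 2 after 4 steps) = 0.2987

0.2987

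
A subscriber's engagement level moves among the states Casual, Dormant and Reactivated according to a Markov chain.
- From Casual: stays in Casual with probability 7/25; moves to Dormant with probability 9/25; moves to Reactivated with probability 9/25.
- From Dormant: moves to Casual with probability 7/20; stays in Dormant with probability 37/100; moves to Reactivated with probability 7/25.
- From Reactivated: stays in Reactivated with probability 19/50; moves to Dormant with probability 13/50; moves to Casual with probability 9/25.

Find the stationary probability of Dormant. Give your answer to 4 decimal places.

Let the stationary distribution be π with π = πP and π_1 + π_2 + π_3 = 1.
π_1 = 0.28·π_1 + 0.35·π_2 + 0.36·π_3
π_2 = 0.36·π_1 + 0.37·π_2 + 0.26·π_3
Solving with the normalization constraint gives π = (0.3303, 0.3292, 0.3405).
So the stationary probability of Dormant is 0.3292.

0.3292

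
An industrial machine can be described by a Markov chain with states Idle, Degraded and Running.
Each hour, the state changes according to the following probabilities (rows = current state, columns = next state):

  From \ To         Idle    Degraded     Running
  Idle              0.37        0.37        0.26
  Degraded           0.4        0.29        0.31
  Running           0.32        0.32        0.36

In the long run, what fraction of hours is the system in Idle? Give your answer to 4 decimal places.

0.3645

Let the stationary distribution be π with π = πP and π_1 + π_2 + π_3 = 1.
π_1 = 0.37·π_1 + 0.4·π_2 + 0.32·π_3
π_2 = 0.37·π_1 + 0.29·π_2 + 0.32·π_3
Solving with the normalization constraint gives π = (0.3645, 0.3284, 0.3071).
So the stationary probability of Idle is 0.3645.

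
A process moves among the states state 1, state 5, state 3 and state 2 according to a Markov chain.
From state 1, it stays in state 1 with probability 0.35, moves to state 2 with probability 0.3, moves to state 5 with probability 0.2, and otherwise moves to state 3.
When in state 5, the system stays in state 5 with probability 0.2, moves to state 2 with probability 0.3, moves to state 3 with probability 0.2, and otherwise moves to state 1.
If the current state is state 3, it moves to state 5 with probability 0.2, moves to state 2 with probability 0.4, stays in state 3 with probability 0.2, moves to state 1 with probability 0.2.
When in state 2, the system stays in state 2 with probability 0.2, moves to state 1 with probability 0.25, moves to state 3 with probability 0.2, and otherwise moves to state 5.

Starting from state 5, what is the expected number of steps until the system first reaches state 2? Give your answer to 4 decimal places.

3.1395

Let t(s) be the expected number of steps to first reach state 2 from state s, with t(state 2) = 0. Conditioning on the first step:
t(state 1) = 1 + 0.35·t(state 1) + 0.2·t(state 5) + 0.15·t(state 3)
t(state 5) = 1 + 0.3·t(state 1) + 0.2·t(state 5) + 0.2·t(state 3)
t(state 3) = 1 + 0.2·t(state 1) + 0.2·t(state 5) + 0.2·t(state 3)
Solving: t(state 1) = 3.1561, t(state 5) = 3.1395, t(state 3) = 2.8239.
Expected steps from state 5 to state 2: 3.1395.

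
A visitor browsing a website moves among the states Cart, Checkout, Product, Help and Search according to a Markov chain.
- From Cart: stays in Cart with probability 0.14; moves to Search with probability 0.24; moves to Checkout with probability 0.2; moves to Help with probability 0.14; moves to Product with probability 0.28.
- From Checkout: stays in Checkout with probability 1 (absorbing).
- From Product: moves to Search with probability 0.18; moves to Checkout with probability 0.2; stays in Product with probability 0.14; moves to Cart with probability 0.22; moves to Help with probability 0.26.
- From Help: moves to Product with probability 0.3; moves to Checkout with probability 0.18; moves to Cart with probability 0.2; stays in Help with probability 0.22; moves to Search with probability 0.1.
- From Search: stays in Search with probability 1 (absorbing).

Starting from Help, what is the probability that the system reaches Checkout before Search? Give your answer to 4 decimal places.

0.5616

Let h(s) be the probability of absorption at Checkout starting from transient state s. Then h(Checkout) = 1 and h(Search) = 0. By first-step analysis:
h(Cart) = 0.14·h(Cart) + 0.2·1 + 0.28·h(Product) + 0.14·h(Help) + 0.24·0
h(Product) = 0.22·h(Cart) + 0.2·1 + 0.14·h(Product) + 0.26·h(Help) + 0.18·0
h(Help) = 0.2·h(Cart) + 0.18·1 + 0.3·h(Product) + 0.22·h(Help) + 0.1·0
Solving: h(Cart) = 0.4963, h(Product) = 0.5293, h(Help) = 0.5616.
Starting from Help, the probability is 0.5616.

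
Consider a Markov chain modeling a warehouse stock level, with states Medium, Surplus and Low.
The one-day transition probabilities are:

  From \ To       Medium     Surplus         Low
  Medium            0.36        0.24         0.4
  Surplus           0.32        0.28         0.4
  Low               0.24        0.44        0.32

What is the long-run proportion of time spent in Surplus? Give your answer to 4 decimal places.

Let the stationary distribution be π with π = πP and π_1 + π_2 + π_3 = 1.
π_1 = 0.36·π_1 + 0.32·π_2 + 0.24·π_3
π_2 = 0.24·π_1 + 0.28·π_2 + 0.44·π_3
Solving with the normalization constraint gives π = (0.3025, 0.3272, 0.3704).
So the stationary probability of Surplus is 0.3272.

0.3272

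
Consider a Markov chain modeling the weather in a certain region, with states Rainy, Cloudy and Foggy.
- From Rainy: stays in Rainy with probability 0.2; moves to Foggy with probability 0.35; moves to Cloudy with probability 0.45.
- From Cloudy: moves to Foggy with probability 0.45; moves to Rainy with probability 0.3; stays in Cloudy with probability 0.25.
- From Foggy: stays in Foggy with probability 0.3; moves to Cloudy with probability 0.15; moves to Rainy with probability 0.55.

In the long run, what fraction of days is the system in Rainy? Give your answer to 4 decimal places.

0.3547

Let the stationary distribution be π with π = πP and π_1 + π_2 + π_3 = 1.
π_1 = 0.2·π_1 + 0.3·π_2 + 0.55·π_3
π_2 = 0.45·π_1 + 0.25·π_2 + 0.15·π_3
Solving with the normalization constraint gives π = (0.3547, 0.2849, 0.3605).
So the stationary probability of Rainy is 0.3547.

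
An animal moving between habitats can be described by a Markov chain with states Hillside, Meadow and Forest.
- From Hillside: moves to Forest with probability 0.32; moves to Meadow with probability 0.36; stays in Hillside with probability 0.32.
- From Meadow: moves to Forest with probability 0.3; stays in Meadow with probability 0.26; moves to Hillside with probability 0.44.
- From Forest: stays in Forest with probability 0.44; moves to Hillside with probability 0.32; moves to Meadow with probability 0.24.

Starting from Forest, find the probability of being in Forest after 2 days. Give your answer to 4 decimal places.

0.3680

Sum over the intermediate state after 1 day:
P = P(Forest→Hillside)·P(Hillside→Forest) + P(Forest→Meadow)·P(Meadow→Forest) + P(Forest→Forest)·P(Forest→Forest)
  = 0.32×0.32 + 0.24×0.3 + 0.44×0.44
  = 0.1024 + 0.0720 + 0.1936 = 0.3680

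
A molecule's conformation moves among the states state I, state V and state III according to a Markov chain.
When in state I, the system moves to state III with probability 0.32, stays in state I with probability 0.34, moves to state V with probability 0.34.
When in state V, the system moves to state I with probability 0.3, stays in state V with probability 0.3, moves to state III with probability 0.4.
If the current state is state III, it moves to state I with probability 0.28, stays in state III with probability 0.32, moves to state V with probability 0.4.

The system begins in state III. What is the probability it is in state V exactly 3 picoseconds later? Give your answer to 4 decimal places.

0.3474

Propagate the distribution vector 3 picoseconds from state III.
After 0 picoseconds: (0.0000, 0.0000, 1.0000)
After 1 picosecond: (0.2800, 0.4000, 0.3200)
After 2 picoseconds: (0.3048, 0.3432, 0.3520)
After 3 picoseconds: (0.3052, 0.3474, 0.3475)
P(in state V after 3 picoseconds) = 0.3474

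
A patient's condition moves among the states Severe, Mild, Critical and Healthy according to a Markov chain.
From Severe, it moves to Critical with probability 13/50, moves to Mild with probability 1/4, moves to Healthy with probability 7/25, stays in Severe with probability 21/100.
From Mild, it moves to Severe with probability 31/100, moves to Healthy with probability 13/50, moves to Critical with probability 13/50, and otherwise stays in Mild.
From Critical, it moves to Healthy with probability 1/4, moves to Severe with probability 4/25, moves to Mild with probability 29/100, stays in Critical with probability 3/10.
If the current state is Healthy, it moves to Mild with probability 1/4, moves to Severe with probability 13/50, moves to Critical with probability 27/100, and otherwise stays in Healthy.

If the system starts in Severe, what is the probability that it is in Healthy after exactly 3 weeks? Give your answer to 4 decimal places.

0.2520

Propagate the distribution vector 3 weeks from Severe.
After 0 weeks: (1.0000, 0.0000, 0.0000, 0.0000)
After 1 week: (0.2100, 0.2500, 0.2600, 0.2800)
After 2 weeks: (0.2360, 0.2404, 0.2732, 0.2504)
After 3 weeks: (0.2329, 0.2417, 0.2734, 0.2520)
P(in Healthy after 3 weeks) = 0.2520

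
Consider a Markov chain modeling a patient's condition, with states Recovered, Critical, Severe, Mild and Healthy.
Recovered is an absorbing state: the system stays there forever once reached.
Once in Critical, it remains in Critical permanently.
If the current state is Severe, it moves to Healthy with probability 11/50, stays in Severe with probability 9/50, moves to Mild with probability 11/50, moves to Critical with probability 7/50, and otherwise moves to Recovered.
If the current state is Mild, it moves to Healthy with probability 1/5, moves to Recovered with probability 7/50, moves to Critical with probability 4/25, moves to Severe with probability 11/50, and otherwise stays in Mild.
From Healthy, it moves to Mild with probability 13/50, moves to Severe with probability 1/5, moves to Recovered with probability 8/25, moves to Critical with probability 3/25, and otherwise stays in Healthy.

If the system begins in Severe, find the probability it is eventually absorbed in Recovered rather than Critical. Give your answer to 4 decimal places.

0.6211

Let h(s) be the probability of absorption at Recovered starting from transient state s. Then h(Recovered) = 1 and h(Critical) = 0. By first-step analysis:
h(Severe) = 0.24·1 + 0.14·0 + 0.18·h(Severe) + 0.22·h(Mild) + 0.22·h(Healthy)
h(Mild) = 0.14·1 + 0.16·0 + 0.22·h(Severe) + 0.28·h(Mild) + 0.2·h(Healthy)
h(Healthy) = 0.32·1 + 0.12·0 + 0.2·h(Severe) + 0.26·h(Mild) + 0.1·h(Healthy)
Solving: h(Severe) = 0.6211, h(Mild) = 0.5668, h(Healthy) = 0.6573.
Starting from Severe, the probability is 0.6211.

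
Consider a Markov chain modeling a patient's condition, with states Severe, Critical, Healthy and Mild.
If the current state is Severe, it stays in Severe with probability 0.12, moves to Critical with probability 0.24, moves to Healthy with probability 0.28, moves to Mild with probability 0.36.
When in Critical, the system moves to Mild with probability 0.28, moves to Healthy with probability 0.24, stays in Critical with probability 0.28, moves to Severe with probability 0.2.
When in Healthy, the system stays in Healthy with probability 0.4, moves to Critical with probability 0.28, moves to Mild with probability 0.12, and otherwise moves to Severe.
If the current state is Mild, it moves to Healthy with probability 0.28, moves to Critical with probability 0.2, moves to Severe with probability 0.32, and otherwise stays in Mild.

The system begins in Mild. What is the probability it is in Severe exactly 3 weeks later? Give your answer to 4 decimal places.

Propagate the distribution vector 3 weeks from Mild.
After 0 weeks: (0.0000, 0.0000, 0.0000, 1.0000)
After 1 week: (0.3200, 0.2000, 0.2800, 0.2000)
After 2 weeks: (0.1984, 0.2512, 0.3056, 0.2448)
After 3 weeks: (0.2135, 0.2525, 0.3066, 0.2274)
P(in Severe after 3 weeks) = 0.2135

0.2135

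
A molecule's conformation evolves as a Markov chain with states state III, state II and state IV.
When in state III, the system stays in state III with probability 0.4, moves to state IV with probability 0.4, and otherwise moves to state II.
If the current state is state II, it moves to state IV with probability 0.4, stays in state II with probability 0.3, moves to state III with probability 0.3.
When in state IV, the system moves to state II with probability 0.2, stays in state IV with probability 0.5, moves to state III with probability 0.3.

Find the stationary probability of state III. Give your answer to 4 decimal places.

0.3333

Let the stationary distribution be π with π = πP and π_1 + π_2 + π_3 = 1.
π_1 = 0.4·π_1 + 0.3·π_2 + 0.3·π_3
π_2 = 0.2·π_1 + 0.3·π_2 + 0.2·π_3
Solving with the normalization constraint gives π = (0.3333, 0.2222, 0.4444).
So the stationary probability of state III is 0.3333.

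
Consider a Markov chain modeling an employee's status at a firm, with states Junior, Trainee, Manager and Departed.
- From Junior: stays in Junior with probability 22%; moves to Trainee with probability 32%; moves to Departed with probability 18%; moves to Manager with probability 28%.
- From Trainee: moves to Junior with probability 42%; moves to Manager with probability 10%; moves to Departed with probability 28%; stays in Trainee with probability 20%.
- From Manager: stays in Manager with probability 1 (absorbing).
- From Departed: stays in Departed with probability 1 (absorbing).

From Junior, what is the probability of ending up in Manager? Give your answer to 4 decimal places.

0.5229

Let h(s) be the probability of absorption at Manager starting from transient state s. Then h(Manager) = 1 and h(Departed) = 0. By first-step analysis:
h(Junior) = 0.22·h(Junior) + 0.32·h(Trainee) + 0.28·1 + 0.18·0
h(Trainee) = 0.42·h(Junior) + 0.2·h(Trainee) + 0.1·1 + 0.28·0
Solving: h(Junior) = 0.5229, h(Trainee) = 0.3995.
Starting from Junior, the probability is 0.5229.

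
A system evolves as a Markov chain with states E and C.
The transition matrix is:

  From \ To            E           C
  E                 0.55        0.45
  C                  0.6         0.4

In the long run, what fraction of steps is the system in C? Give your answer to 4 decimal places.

0.4286

Let the stationary distribution be π with π = πP and π_1 + π_2 = 1.
π_1 = 0.55·π_1 + 0.6·π_2
Solving with the normalization constraint gives π = (0.5714, 0.4286).
So the stationary probability of C is 0.4286.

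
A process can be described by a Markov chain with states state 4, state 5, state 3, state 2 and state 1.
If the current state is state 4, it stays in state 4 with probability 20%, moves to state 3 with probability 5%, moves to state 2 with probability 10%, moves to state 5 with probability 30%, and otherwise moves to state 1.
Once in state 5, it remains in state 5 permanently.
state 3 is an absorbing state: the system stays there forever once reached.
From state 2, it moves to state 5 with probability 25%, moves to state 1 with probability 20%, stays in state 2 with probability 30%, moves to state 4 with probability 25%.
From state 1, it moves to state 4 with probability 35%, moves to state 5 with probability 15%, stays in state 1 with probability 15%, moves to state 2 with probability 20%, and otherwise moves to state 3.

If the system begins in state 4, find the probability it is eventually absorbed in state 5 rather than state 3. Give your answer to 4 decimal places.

0.7840

Let h(s) be the probability of absorption at state 5 starting from transient state s. Then h(state 5) = 1 and h(state 3) = 0. By first-step analysis:
h(state 4) = 0.2·h(state 4) + 0.3·1 + 0.05·0 + 0.1·h(state 2) + 0.35·h(state 1)
h(state 2) = 0.25·h(state 4) + 0.25·1 + 0.3·h(state 2) + 0.2·h(state 1)
h(state 1) = 0.35·h(state 4) + 0.15·1 + 0.15·0 + 0.2·h(state 2) + 0.15·h(state 1)
Solving: h(state 4) = 0.7840, h(state 2) = 0.8360, h(state 1) = 0.6960.
Starting from state 4, the probability is 0.7840.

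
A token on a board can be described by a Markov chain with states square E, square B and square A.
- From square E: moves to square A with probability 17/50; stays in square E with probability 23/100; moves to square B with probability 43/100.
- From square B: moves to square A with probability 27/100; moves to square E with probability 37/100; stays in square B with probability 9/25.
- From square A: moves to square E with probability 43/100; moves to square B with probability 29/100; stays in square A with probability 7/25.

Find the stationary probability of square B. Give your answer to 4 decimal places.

Let the stationary distribution be π with π = πP and π_1 + π_2 + π_3 = 1.
π_1 = 0.23·π_1 + 0.37·π_2 + 0.43·π_3
π_2 = 0.43·π_1 + 0.36·π_2 + 0.29·π_3
Solving with the normalization constraint gives π = (0.3402, 0.3630, 0.2968).
So the stationary probability of square B is 0.3630.

0.3630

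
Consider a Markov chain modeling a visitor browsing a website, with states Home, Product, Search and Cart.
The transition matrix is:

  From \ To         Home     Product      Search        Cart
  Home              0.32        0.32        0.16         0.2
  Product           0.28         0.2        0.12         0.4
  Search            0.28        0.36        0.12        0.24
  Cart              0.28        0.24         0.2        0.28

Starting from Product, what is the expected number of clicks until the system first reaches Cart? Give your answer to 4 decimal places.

3.1192

Let t(s) be the expected number of clicks to first reach Cart from state s, with t(Cart) = 0. Conditioning on the first click:
t(Home) = 1 + 0.32·t(Home) + 0.32·t(Product) + 0.16·t(Search)
t(Product) = 1 + 0.28·t(Home) + 0.2·t(Product) + 0.12·t(Search)
t(Search) = 1 + 0.28·t(Home) + 0.36·t(Product) + 0.12·t(Search)
Solving: t(Home) = 3.7898, t(Product) = 3.1192, t(Search) = 3.6182.
Expected clicks from Product to Cart: 3.1192.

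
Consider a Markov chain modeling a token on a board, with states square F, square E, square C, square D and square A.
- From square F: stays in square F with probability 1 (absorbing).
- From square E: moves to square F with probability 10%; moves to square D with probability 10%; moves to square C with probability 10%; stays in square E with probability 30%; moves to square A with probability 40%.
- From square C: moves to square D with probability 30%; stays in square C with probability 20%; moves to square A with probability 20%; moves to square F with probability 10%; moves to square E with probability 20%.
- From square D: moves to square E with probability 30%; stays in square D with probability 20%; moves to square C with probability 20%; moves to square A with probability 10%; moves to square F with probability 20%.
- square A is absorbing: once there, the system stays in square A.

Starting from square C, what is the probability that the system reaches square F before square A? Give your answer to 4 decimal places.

0.3513

Let h(s) be the probability of absorption at square F starting from transient state s. Then h(square F) = 1 and h(square A) = 0. By first-step analysis:
h(square E) = 0.1·1 + 0.3·h(square E) + 0.1·h(square C) + 0.1·h(square D) + 0.4·0
h(square C) = 0.1·1 + 0.2·h(square E) + 0.2·h(square C) + 0.3·h(square D) + 0.2·0
h(square D) = 0.2·1 + 0.3·h(square E) + 0.2·h(square C) + 0.2·h(square D) + 0.1·0
Solving: h(square E) = 0.2550, h(square C) = 0.3513, h(square D) = 0.4334.
Starting from square C, the probability is 0.3513.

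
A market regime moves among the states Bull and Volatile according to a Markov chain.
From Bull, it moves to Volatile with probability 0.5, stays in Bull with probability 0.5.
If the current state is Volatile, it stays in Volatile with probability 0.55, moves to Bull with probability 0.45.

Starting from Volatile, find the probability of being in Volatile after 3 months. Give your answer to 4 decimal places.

Propagate the distribution vector 3 months from Volatile.
After 0 months: (0.0000, 1.0000)
After 1 month: (0.4500, 0.5500)
After 2 months: (0.4725, 0.5275)
After 3 months: (0.4736, 0.5264)
P(in Volatile after 3 months) = 0.5264

0.5264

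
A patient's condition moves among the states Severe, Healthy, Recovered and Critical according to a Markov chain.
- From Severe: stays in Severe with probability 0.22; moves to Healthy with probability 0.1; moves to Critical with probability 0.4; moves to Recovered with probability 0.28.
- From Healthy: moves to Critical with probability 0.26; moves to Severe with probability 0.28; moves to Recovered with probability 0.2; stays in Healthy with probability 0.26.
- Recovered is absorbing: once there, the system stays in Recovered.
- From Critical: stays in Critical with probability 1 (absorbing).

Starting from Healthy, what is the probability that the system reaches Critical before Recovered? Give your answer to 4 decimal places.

Let h(s) be the probability of absorption at Critical starting from transient state s. Then h(Critical) = 1 and h(Recovered) = 0. By first-step analysis:
h(Severe) = 0.22·h(Severe) + 0.1·h(Healthy) + 0.28·0 + 0.4·1
h(Healthy) = 0.28·h(Severe) + 0.26·h(Healthy) + 0.2·0 + 0.26·1
Solving: h(Severe) = 0.5863, h(Healthy) = 0.5732.
Starting from Healthy, the probability is 0.5732.

0.5732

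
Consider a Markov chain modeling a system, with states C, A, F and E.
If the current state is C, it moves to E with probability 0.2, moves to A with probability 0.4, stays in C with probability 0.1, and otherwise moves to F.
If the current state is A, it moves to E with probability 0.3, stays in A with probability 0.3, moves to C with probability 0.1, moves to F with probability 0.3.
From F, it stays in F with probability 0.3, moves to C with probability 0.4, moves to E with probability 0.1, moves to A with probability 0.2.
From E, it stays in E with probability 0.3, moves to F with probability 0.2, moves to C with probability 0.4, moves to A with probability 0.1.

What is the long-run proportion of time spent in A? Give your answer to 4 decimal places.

Let the stationary distribution be π with π = πP and π_1 + π_2 + π_3 + π_4 = 1.
π_1 = 0.1·π_1 + 0.1·π_2 + 0.4·π_3 + 0.4·π_4
π_2 = 0.4·π_1 + 0.3·π_2 + 0.2·π_3 + 0.1·π_4
π_3 = 0.3·π_1 + 0.3·π_2 + 0.3·π_3 + 0.2·π_4
Solving with the normalization constraint gives π = (0.2493, 0.2532, 0.2781, 0.2195).
So the stationary probability of A is 0.2532.

0.2532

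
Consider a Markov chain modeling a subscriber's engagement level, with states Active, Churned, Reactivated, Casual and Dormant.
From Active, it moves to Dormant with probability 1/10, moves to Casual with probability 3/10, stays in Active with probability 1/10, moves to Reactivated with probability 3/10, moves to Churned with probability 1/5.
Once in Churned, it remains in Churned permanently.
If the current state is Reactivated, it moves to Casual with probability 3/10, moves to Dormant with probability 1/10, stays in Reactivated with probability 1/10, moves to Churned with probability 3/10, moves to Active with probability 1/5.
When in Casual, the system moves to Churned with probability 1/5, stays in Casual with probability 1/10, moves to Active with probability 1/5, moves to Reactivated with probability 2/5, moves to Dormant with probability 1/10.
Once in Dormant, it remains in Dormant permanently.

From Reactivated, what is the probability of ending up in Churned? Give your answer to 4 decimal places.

0.7197

Let h(s) be the probability of absorption at Churned starting from transient state s. Then h(Churned) = 1 and h(Dormant) = 0. By first-step analysis:
h(Active) = 0.1·h(Active) + 0.2·1 + 0.3·h(Reactivated) + 0.3·h(Casual) + 0.1·0
h(Reactivated) = 0.2·h(Active) + 0.3·1 + 0.1·h(Reactivated) + 0.3·h(Casual) + 0.1·0
h(Casual) = 0.2·h(Active) + 0.2·1 + 0.4·h(Reactivated) + 0.1·h(Casual) + 0.1·0
Solving: h(Active) = 0.6943, h(Reactivated) = 0.7197, h(Casual) = 0.6964.
Starting from Reactivated, the probability is 0.7197.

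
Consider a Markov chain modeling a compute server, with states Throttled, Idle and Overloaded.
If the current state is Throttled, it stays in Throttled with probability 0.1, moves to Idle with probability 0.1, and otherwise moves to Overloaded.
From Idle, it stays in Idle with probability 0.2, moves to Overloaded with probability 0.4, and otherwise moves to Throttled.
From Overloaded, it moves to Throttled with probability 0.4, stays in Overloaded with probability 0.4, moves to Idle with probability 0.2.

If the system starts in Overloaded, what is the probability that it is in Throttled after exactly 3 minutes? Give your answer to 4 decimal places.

0.3160

Propagate the distribution vector 3 minutes from Overloaded.
After 0 minutes: (0.0000, 0.0000, 1.0000)
After 1 minute: (0.4000, 0.2000, 0.4000)
After 2 minutes: (0.2800, 0.1600, 0.5600)
After 3 minutes: (0.3160, 0.1720, 0.5120)
P(in Throttled after 3 minutes) = 0.3160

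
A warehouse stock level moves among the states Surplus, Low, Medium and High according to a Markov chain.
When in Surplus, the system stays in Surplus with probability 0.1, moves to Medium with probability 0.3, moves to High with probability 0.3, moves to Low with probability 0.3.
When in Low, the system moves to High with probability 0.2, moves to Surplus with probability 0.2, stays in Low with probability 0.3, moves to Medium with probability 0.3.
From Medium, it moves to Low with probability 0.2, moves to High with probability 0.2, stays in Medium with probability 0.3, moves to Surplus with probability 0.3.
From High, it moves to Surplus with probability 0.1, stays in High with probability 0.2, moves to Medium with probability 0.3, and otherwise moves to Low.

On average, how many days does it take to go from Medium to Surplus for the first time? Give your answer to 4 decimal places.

Let t(s) be the expected number of days to first reach Surplus from state s, with t(Surplus) = 0. Conditioning on the first day:
t(Low) = 1 + 0.3·t(Low) + 0.3·t(Medium) + 0.2·t(High)
t(Medium) = 1 + 0.2·t(Low) + 0.3·t(Medium) + 0.2·t(High)
t(High) = 1 + 0.4·t(Low) + 0.3·t(Medium) + 0.2·t(High)
Solving: t(Low) = 4.7619, t(Medium) = 4.2857, t(High) = 5.2381.
Expected days from Medium to Surplus: 4.2857.

4.2857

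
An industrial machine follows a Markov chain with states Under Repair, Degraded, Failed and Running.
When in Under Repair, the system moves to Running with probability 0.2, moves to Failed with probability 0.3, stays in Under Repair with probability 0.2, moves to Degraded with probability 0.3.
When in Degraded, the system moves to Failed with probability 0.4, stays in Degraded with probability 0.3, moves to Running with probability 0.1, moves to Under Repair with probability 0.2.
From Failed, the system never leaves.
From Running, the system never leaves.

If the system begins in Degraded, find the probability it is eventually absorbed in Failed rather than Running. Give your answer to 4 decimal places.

Let h(s) be the probability of absorption at Failed starting from transient state s. Then h(Failed) = 1 and h(Running) = 0. By first-step analysis:
h(Under Repair) = 0.2·h(Under Repair) + 0.3·h(Degraded) + 0.3·1 + 0.2·0
h(Degraded) = 0.2·h(Under Repair) + 0.3·h(Degraded) + 0.4·1 + 0.1·0
Solving: h(Under Repair) = 0.6600, h(Degraded) = 0.7600.
Starting from Degraded, the probability is 0.7600.

0.7600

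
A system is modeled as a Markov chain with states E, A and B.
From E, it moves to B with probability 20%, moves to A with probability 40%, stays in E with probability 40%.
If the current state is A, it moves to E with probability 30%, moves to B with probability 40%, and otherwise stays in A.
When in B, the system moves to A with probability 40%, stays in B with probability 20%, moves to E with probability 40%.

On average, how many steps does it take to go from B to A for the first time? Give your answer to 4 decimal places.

Let t(s) be the expected number of steps to first reach A from state s, with t(A) = 0. Conditioning on the first step:
t(E) = 1 + 0.4·t(E) + 0.2·t(B)
t(B) = 1 + 0.4·t(E) + 0.2·t(B)
Solving: t(E) = 2.5000, t(B) = 2.5000.
Expected steps from B to A: 2.5000.

2.5000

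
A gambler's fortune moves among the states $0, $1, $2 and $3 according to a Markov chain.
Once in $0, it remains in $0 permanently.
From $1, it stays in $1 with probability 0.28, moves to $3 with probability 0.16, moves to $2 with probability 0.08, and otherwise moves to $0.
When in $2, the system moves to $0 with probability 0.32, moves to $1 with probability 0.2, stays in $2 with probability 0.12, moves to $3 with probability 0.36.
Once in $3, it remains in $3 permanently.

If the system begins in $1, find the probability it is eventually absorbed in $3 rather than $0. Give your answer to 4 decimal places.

Let h(s) be the probability of absorption at $3 starting from transient state s. Then h($3) = 1 and h($0) = 0. By first-step analysis:
h($1) = 0.48·0 + 0.28·h($1) + 0.08·h($2) + 0.16·1
h($2) = 0.32·0 + 0.2·h($1) + 0.12·h($2) + 0.36·1
Solving: h($1) = 0.2746, h($2) = 0.4715.
Starting from $1, the probability is 0.2746.

0.2746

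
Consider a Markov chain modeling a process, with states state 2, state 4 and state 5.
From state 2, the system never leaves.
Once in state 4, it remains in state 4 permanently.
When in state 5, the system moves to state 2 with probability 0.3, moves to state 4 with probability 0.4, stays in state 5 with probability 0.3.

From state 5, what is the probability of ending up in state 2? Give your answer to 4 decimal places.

Let h(s) be the probability of absorption at state 2 starting from transient state s. Then h(state 2) = 1 and h(state 4) = 0. By first-step analysis:
h(state 5) = 0.3·1 + 0.4·0 + 0.3·h(state 5)
Solving: h(state 5) = 0.4286.
Starting from state 5, the probability is 0.4286.

0.4286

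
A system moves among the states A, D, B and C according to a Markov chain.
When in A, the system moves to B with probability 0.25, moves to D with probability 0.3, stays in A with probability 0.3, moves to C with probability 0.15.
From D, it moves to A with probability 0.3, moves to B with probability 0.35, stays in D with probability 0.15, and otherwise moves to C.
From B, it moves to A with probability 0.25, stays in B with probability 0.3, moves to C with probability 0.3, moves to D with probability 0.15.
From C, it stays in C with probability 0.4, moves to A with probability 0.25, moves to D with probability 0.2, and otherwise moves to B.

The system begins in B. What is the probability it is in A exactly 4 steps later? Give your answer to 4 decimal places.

Propagate the distribution vector 4 steps from B.
After 0 steps: (0.0000, 0.0000, 1.0000, 0.0000)
After 1 step: (0.2500, 0.1500, 0.3000, 0.3000)
After 2 steps: (0.2700, 0.2025, 0.2500, 0.2775)
After 3 steps: (0.2736, 0.2044, 0.2550, 0.2670)
After 4 steps: (0.2739, 0.2044, 0.2565, 0.2652)
P(in A after 4 steps) = 0.2739

0.2739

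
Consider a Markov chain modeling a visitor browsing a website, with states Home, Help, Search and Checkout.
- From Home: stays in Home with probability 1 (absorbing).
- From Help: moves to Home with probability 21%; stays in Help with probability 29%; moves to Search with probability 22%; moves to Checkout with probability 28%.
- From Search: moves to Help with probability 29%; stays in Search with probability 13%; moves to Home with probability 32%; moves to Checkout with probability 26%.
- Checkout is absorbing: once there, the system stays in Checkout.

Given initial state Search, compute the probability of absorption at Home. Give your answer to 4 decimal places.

Let h(s) be the probability of absorption at Home starting from transient state s. Then h(Home) = 1 and h(Checkout) = 0. By first-step analysis:
h(Help) = 0.21·1 + 0.29·h(Help) + 0.22·h(Search) + 0.28·0
h(Search) = 0.32·1 + 0.29·h(Help) + 0.13·h(Search) + 0.26·0
Solving: h(Help) = 0.4569, h(Search) = 0.5201.
Starting from Search, the probability is 0.5201.

0.5201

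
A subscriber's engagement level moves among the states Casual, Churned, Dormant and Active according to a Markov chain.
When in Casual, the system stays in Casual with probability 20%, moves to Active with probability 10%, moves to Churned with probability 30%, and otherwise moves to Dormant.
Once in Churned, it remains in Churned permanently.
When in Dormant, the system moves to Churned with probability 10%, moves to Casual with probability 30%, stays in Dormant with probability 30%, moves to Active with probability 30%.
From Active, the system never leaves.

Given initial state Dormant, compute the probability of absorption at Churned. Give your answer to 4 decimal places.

Let h(s) be the probability of absorption at Churned starting from transient state s. Then h(Churned) = 1 and h(Active) = 0. By first-step analysis:
h(Casual) = 0.2·h(Casual) + 0.3·1 + 0.4·h(Dormant) + 0.1·0
h(Dormant) = 0.3·h(Casual) + 0.1·1 + 0.3·h(Dormant) + 0.3·0
Solving: h(Casual) = 0.5682, h(Dormant) = 0.3864.
Starting from Dormant, the probability is 0.3864.

0.3864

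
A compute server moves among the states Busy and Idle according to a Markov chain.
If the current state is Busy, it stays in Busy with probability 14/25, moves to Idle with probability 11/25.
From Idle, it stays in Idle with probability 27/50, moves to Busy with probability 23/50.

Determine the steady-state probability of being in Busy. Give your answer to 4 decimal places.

Let the stationary distribution be π with π = πP and π_1 + π_2 = 1.
π_1 = 0.56·π_1 + 0.46·π_2
Solving with the normalization constraint gives π = (0.5111, 0.4889).
So the stationary probability of Busy is 0.5111.

0.5111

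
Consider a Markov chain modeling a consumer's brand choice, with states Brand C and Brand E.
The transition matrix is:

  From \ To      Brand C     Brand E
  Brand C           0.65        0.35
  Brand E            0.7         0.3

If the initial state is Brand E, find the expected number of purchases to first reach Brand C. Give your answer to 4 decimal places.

Let t(s) be the expected number of purchases to first reach Brand C from state s, with t(Brand C) = 0. Conditioning on the first purchase:
t(Brand E) = 1 + 0.3·t(Brand E)
Solving: t(Brand E) = 1.4286.
Expected purchases from Brand E to Brand C: 1.4286.

1.4286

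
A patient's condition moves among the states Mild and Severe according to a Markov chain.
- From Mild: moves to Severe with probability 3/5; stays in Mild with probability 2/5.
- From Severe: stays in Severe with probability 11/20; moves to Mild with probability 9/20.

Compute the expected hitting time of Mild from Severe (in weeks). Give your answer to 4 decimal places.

2.2222

Let t(s) be the expected number of weeks to first reach Mild from state s, with t(Mild) = 0. Conditioning on the first week:
t(Severe) = 1 + 0.55·t(Severe)
Solving: t(Severe) = 2.2222.
Expected weeks from Severe to Mild: 2.2222.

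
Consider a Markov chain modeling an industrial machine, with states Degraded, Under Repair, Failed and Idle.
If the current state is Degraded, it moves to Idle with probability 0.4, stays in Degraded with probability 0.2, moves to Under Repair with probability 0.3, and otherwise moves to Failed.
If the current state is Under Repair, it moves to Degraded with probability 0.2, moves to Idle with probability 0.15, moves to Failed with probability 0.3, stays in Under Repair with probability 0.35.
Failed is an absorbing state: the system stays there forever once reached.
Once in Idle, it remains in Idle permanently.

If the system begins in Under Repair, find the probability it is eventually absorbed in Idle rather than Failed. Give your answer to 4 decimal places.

Let h(s) be the probability of absorption at Idle starting from transient state s. Then h(Idle) = 1 and h(Failed) = 0. By first-step analysis:
h(Degraded) = 0.2·h(Degraded) + 0.3·h(Under Repair) + 0.1·0 + 0.4·1
h(Under Repair) = 0.2·h(Degraded) + 0.35·h(Under Repair) + 0.3·0 + 0.15·1
Solving: h(Degraded) = 0.6630, h(Under Repair) = 0.4348.
Starting from Under Repair, the probability is 0.4348.

0.4348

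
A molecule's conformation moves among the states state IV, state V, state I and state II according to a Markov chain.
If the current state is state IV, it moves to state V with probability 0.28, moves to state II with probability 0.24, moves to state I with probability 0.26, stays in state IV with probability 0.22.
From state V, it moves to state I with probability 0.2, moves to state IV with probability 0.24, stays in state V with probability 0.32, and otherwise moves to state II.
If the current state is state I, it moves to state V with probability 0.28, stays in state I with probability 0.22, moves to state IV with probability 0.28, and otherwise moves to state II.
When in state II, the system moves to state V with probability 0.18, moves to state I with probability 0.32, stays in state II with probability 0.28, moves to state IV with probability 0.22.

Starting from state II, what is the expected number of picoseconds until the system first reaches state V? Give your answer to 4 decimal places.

4.3203

Let t(s) be the expected number of picoseconds to first reach state V from state s, with t(state V) = 0. Conditioning on the first picosecond:
t(state IV) = 1 + 0.22·t(state IV) + 0.26·t(state I) + 0.24·t(state II)
t(state I) = 1 + 0.28·t(state IV) + 0.22·t(state I) + 0.22·t(state II)
t(state II) = 1 + 0.22·t(state IV) + 0.32·t(state I) + 0.28·t(state II)
Solving: t(state IV) = 3.9131, t(state I) = 3.9053, t(state II) = 4.3203.
Expected picoseconds from state II to state V: 4.3203.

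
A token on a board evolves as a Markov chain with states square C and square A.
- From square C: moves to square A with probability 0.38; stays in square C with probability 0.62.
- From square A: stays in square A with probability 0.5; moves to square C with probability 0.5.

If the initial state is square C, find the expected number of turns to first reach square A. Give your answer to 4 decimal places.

2.6316

Let t(s) be the expected number of turns to first reach square A from state s, with t(square A) = 0. Conditioning on the first turn:
t(square C) = 1 + 0.62·t(square C)
Solving: t(square C) = 2.6316.
Expected turns from square C to square A: 2.6316.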